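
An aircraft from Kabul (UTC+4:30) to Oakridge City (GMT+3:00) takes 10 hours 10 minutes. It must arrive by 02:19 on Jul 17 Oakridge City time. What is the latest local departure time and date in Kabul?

17:39 on Jul 16

Target arrival in UTC: 02:19 − 3:00 = 23:19 on Jul 16.
Subtract 10 hours and 10 minutes → departure 13:09 UTC on Jul 16.
Kabul is UTC+4:30: 13:09 + 4:30 = 17:39 on Jul 16.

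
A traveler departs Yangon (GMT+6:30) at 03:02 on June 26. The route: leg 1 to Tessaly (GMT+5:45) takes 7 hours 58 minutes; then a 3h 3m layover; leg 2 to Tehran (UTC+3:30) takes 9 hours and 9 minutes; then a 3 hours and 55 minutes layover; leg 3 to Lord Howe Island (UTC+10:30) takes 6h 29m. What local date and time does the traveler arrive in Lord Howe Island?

13:36 on June 27

Convert departure to UTC: 03:02 − 6:30 = 20:32 UTC on Jun 25.
Add 7 hours 58 minutes leg 1 → 04:30 UTC (Jun 26).
Add 3 hours and 3 minutes layover in Tessaly → 07:33 UTC.
Add 9 hours and 9 minutes leg 2 → 16:42 UTC.
Add 3 hours 55 minutes layover in Tehran → 20:37 UTC.
Add 6 hours and 29 minutes leg 3 → 03:06 UTC (Jun 27).
Lord Howe Island is UTC+10:30, so local arrival = 03:06 + 10:30 = 13:36 on Jun 27.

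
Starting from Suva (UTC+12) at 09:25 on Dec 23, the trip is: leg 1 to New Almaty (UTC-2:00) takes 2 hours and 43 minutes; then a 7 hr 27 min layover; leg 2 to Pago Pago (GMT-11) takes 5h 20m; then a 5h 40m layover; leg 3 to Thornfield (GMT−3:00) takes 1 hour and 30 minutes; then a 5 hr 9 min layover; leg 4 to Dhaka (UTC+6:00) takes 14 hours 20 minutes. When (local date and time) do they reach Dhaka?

Convert departure to UTC: 09:25 − 12:00 = 21:25 UTC on Dec 22.
Add 2 hours 43 minutes leg 1 → 00:08 UTC (Dec 23).
Add 7 hours and 27 minutes layover in New Almaty → 07:35 UTC.
Add 5 hours and 20 minutes leg 2 → 12:55 UTC.
Add 5 hours 40 minutes layover in Pago Pago → 18:35 UTC.
Add 1 hour 30 minutes leg 3 → 20:05 UTC.
Add 5 hours and 9 minutes layover in Thornfield → 01:14 UTC (Dec 24).
Add 14 hours 20 minutes leg 4 → 15:34 UTC.
Dhaka is UTC+6:00, so local arrival = 15:34 + 6:00 = 21:34 on Dec 24.

21:34 on December 24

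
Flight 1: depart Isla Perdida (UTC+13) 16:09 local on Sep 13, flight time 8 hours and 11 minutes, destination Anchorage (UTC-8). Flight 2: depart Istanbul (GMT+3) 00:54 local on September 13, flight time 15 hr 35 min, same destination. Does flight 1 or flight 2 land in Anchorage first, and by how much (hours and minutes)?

Flight 1 in UTC: 16:09 − 13:00 = 03:09 on Sep 13.
+8 hours 11 minutes → arrive 11:20 UTC on Sep 13.
Flight 2 in UTC: 00:54 − 3:00 = 21:54 on Sep 12.
+15 hours 35 minutes → arrive 13:29 UTC on Sep 13.
Flight 1 lands earlier by 2 hours 9 minutes.

the first, by 2 hours 9 minutes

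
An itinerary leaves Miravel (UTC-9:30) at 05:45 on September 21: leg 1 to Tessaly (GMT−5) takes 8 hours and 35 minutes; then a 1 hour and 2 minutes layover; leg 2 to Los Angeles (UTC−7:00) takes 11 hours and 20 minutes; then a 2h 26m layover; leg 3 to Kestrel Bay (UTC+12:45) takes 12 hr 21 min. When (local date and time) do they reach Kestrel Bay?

15:44 on Sep 23

Convert departure to UTC: 05:45 + 9:30 = 15:15 UTC on Sep 21.
Add 8 hours and 35 minutes leg 1 → 23:50 UTC.
Add 1 hour and 2 minutes layover in Tessaly → 00:52 UTC (Sep 22).
Add 11 hours and 20 minutes leg 2 → 12:12 UTC.
Add 2 hours and 26 minutes layover in Los Angeles → 14:38 UTC.
Add 12 hours and 21 minutes leg 3 → 02:59 UTC (Sep 23).
Kestrel Bay is UTC+12:45, so local arrival = 02:59 + 12:45 = 15:44 on Sep 23.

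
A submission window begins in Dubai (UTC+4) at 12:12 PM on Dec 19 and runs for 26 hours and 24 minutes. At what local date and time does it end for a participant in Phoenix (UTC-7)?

3:36 AM on December 20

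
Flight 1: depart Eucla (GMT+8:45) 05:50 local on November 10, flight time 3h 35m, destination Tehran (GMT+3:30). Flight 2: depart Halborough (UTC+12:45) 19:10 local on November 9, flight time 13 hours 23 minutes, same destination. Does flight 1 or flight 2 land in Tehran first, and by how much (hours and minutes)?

Flight 1 in UTC: 05:50 − 8:45 = 21:05 on Nov 9.
+3 hours 35 minutes → arrive 00:40 UTC on Nov 10.
Flight 2 in UTC: 19:10 − 12:45 = 06:25 on Nov 9.
+13 hours 23 minutes → arrive 19:48 UTC on Nov 9.
Flight 2 lands earlier by 4 hours 52 minutes.

the second, by 4 hours 52 minutes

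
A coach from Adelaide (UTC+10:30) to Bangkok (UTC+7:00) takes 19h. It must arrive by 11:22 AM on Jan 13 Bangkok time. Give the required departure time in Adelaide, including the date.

7:52 PM on January 12

Target arrival in UTC: 11:22 AM − 7:00 = 4:22 AM on Jan 13.
Subtract 19 hours → departure 9:22 AM UTC on Jan 12.
Adelaide is UTC+10:30: 9:22 AM + 10:30 = 7:52 PM on Jan 12.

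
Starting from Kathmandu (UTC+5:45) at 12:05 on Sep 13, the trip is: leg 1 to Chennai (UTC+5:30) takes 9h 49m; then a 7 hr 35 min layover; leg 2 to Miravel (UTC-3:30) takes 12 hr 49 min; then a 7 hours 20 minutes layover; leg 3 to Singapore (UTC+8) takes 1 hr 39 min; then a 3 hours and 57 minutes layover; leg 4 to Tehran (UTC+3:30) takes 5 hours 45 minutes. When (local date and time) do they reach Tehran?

Convert departure to UTC: 12:05 − 5:45 = 06:20 UTC on Sep 13.
Add 9 hours 49 minutes leg 1 → 16:09 UTC.
Add 7 hours 35 minutes layover in Chennai → 23:44 UTC.
Add 12 hours and 49 minutes leg 2 → 12:33 UTC (Sep 14).
Add 7 hours 20 minutes layover in Miravel → 19:53 UTC.
Add 1 hour and 39 minutes leg 3 → 21:32 UTC.
Add 3 hours 57 minutes layover in Singapore → 01:29 UTC (Sep 15).
Add 5 hours 45 minutes leg 4 → 07:14 UTC.
Tehran is UTC+3:30, so local arrival = 07:14 + 3:30 = 10:44 on Sep 15.

10:44 on Sep 15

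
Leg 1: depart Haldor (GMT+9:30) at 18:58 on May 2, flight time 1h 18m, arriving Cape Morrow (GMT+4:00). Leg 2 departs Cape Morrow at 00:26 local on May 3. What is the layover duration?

Convert departure to UTC: 18:58 − 9:30 = 09:28 UTC on May 2.
Add 1 hour and 18 minutes flight time → 10:46 UTC.
Cape Morrow is UTC+4:00, so local arrival = 10:46 + 4:00 = 14:46 on May 2.
Layover = 00:26 − 14:46 (+1 day) = 9 hours 40 minutes.

9 hours 40 minutes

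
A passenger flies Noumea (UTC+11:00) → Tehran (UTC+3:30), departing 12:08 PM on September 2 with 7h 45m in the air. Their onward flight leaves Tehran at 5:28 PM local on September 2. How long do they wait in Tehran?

Convert departure to UTC: 12:08 PM − 11:00 = 1:08 AM UTC on Sep 2.
Add 7 hours and 45 minutes flight time → 8:53 AM UTC.
Tehran is UTC+3:30, so local arrival = 8:53 AM + 3:30 = 12:23 PM on Sep 2.
Layover = 5:28 PM − 12:23 PM = 5 hours 5 minutes.

5 hours 5 minutes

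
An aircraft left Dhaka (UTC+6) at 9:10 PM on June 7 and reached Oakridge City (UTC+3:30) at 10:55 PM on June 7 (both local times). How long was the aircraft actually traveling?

4 hours 15 minutes

Oakridge City is 2:30 behind Dhaka.
Clock-face elapsed time (ignoring zones) is 1 hour 45 minutes.
Actual elapsed = 1 hour 45 minutes + 2:30 = 4 hours 15 minutes.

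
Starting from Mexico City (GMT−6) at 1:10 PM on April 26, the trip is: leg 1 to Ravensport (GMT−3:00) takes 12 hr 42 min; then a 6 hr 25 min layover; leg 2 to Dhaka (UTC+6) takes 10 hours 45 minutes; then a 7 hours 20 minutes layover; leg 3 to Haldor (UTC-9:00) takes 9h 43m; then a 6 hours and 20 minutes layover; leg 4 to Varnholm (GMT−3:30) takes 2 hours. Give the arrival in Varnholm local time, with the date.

Convert departure to UTC: 1:10 PM + 6:00 = 7:10 PM UTC on Apr 26.
Add 12 hours 42 minutes leg 1 → 7:52 AM UTC (Apr 27).
Add 6 hours and 25 minutes layover in Ravensport → 2:17 PM UTC.
Add 10 hours 45 minutes leg 2 → 1:02 AM UTC (Apr 28).
Add 7 hours 20 minutes layover in Dhaka → 8:22 AM UTC.
Add 9 hours and 43 minutes leg 3 → 6:05 PM UTC.
Add 6 hours and 20 minutes layover in Haldor → 12:25 AM UTC (Apr 29).
Add 2 hours leg 4 → 2:25 AM UTC.
Varnholm is UTC−3:30, so local arrival = 2:25 AM − 3:30 = 10:55 PM on Apr 28.

10:55 PM on Apr 28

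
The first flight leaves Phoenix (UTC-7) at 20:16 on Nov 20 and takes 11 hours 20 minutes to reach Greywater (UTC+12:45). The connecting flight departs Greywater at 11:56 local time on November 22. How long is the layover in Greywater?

8 hours 35 minutes

Convert departure to UTC: 20:16 + 7:00 = 03:16 UTC on Nov 21.
Add 11 hours 20 minutes flight time → 14:36 UTC.
Greywater is UTC+12:45, so local arrival = 14:36 + 12:45 = 03:21 on Nov 22.
Layover = 11:56 − 03:21 = 8 hours 35 minutes.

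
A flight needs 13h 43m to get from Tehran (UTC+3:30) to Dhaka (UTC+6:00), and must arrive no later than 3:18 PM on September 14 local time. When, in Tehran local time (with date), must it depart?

11:05 PM on September 13

Target arrival in UTC: 3:18 PM − 6:00 = 9:18 AM on Sep 14.
Subtract 13 hours 43 minutes → departure 7:35 PM UTC on Sep 13.
Tehran is UTC+3:30: 7:35 PM + 3:30 = 11:05 PM on Sep 13.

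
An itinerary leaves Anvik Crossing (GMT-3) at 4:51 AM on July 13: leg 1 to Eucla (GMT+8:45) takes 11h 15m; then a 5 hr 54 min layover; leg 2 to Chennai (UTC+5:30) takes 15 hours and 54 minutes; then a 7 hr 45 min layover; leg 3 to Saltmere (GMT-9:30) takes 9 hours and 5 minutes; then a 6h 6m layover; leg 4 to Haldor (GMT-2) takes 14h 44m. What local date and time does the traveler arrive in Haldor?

Convert departure to UTC: 4:51 AM + 3:00 = 7:51 AM UTC on Jul 13.
Add 11 hours 15 minutes leg 1 → 7:06 PM UTC.
Add 5 hours and 54 minutes layover in Eucla → 1:00 AM UTC (Jul 14).
Add 15 hours 54 minutes leg 2 → 4:54 PM UTC.
Add 7 hours and 45 minutes layover in Chennai → 12:39 AM UTC (Jul 15).
Add 9 hours and 5 minutes leg 3 → 9:44 AM UTC.
Add 6 hours and 6 minutes layover in Saltmere → 3:50 PM UTC.
Add 14 hours 44 minutes leg 4 → 6:34 AM UTC (Jul 16).
Haldor is UTC−2:00, so local arrival = 6:34 AM − 2:00 = 4:34 AM on Jul 16.

4:34 AM on Jul 16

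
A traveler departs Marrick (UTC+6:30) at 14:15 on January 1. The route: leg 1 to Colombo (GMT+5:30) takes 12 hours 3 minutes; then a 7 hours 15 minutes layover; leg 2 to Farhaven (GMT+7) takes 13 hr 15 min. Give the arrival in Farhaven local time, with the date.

23:18 on January 2

Convert departure to UTC: 14:15 − 6:30 = 07:45 UTC on Jan 1.
Add 12 hours and 3 minutes leg 1 → 19:48 UTC.
Add 7 hours 15 minutes layover in Colombo → 03:03 UTC (Jan 2).
Add 13 hours 15 minutes leg 2 → 16:18 UTC.
Farhaven is UTC+7:00, so local arrival = 16:18 + 7:00 = 23:18 on Jan 2.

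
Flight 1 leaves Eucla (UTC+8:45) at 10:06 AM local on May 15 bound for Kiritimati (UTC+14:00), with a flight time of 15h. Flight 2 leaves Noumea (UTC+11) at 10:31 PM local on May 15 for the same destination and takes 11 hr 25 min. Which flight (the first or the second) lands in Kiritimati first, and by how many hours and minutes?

the first, by 6 hours 35 minutes

Flight 1 in UTC: 10:06 AM − 8:45 = 1:21 AM on May 15.
+15 hours → arrive 4:21 PM UTC on May 15.
Flight 2 in UTC: 10:31 PM − 11:00 = 11:31 AM on May 15.
+11 hours 25 minutes → arrive 10:56 PM UTC on May 15.
Flight 1 lands earlier by 6 hours 35 minutes.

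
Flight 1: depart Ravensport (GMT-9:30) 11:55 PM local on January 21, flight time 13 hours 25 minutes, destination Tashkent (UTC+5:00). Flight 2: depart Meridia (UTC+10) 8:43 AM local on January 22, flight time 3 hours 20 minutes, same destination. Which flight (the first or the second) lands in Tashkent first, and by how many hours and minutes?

Flight 1 in UTC: 11:55 PM + 9:30 = 9:25 AM on Jan 22.
+13 hours and 25 minutes → arrive 10:50 PM UTC on Jan 22.
Flight 2 in UTC: 8:43 AM − 10:00 = 10:43 PM on Jan 21.
+3 hours and 20 minutes → arrive 2:03 AM UTC on Jan 22.
Flight 2 lands earlier by 20 hours 47 minutes.

the second, by 20 hours 47 minutes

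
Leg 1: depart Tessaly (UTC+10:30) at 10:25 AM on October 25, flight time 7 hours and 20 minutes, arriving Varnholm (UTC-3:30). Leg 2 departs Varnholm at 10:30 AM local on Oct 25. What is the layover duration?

6 hours 45 minutes

Convert departure to UTC: 10:25 AM − 10:30 = 11:55 PM UTC on Oct 24.
Add 7 hours 20 minutes flight time → 7:15 AM UTC (Oct 25).
Varnholm is UTC−3:30, so local arrival = 7:15 AM − 3:30 = 3:45 AM on Oct 25.
Layover = 10:30 AM − 3:45 AM = 6 hours 45 minutes.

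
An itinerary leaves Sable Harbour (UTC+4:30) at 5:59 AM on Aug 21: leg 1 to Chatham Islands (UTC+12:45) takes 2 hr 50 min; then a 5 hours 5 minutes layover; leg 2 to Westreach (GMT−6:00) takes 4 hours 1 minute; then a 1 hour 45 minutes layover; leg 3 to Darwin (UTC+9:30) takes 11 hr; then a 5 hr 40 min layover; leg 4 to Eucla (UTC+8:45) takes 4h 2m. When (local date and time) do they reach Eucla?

8:37 PM on Aug 22

Convert departure to UTC: 5:59 AM − 4:30 = 1:29 AM UTC on Aug 21.
Add 2 hours and 50 minutes leg 1 → 4:19 AM UTC.
Add 5 hours and 5 minutes layover in Chatham Islands → 9:24 AM UTC.
Add 4 hours 1 minute leg 2 → 1:25 PM UTC.
Add 1 hour 45 minutes layover in Westreach → 3:10 PM UTC.
Add 11 hours leg 3 → 2:10 AM UTC (Aug 22).
Add 5 hours 40 minutes layover in Darwin → 7:50 AM UTC.
Add 4 hours and 2 minutes leg 4 → 11:52 AM UTC.
Eucla is UTC+8:45, so local arrival = 11:52 AM + 8:45 = 8:37 PM on Aug 22.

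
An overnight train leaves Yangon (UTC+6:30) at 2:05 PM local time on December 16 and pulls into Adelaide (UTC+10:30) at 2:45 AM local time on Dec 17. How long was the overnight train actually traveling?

8 hours 40 minutes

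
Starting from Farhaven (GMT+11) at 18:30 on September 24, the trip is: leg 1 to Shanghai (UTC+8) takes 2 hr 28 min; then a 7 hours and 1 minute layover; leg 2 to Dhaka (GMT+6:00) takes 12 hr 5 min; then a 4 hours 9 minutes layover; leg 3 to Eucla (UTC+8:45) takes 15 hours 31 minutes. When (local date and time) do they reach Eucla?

Convert departure to UTC: 18:30 − 11:00 = 07:30 UTC on Sep 24.
Add 2 hours 28 minutes leg 1 → 09:58 UTC.
Add 7 hours 1 minute layover in Shanghai → 16:59 UTC.
Add 12 hours and 5 minutes leg 2 → 05:04 UTC (Sep 25).
Add 4 hours and 9 minutes layover in Dhaka → 09:13 UTC.
Add 15 hours and 31 minutes leg 3 → 00:44 UTC (Sep 26).
Eucla is UTC+8:45, so local arrival = 00:44 + 8:45 = 09:29 on Sep 26.

09:29 on Sep 26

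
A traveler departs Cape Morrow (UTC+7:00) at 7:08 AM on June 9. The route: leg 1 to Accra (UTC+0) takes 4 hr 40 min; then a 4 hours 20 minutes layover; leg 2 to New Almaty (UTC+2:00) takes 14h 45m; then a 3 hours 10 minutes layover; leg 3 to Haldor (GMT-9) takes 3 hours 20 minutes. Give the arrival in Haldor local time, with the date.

Convert departure to UTC: 7:08 AM − 7:00 = 12:08 AM UTC on Jun 9.
Add 4 hours and 40 minutes leg 1 → 4:48 AM UTC.
Add 4 hours and 20 minutes layover in Accra → 9:08 AM UTC.
Add 14 hours and 45 minutes leg 2 → 11:53 PM UTC.
Add 3 hours 10 minutes layover in New Almaty → 3:03 AM UTC (Jun 10).
Add 3 hours 20 minutes leg 3 → 6:23 AM UTC.
Haldor is UTC−9:00, so local arrival = 6:23 AM − 9:00 = 9:23 PM on Jun 9.

9:23 PM on June 9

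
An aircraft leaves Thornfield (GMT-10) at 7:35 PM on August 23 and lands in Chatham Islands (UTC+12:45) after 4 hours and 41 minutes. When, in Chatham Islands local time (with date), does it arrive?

11:01 PM on August 24

Chatham Islands is 22:45 ahead of Thornfield.
After 4 hours and 41 minutes it is 12:16 AM (Aug 24) in Thornfield.
Shift by the zone difference: 12:16 AM + 22:45 = 11:01 PM on Aug 24 in Chatham Islands.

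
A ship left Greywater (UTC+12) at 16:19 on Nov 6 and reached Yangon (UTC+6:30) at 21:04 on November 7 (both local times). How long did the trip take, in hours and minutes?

34 hours 15 minutes

Departure in UTC: 16:19 − 12:00 = 04:19 on Nov 6.
Arrival in UTC: 21:04 − 6:30 = 14:34 on Nov 7.
Elapsed = 14:34 − 04:19 (+1 day) = 34 hours 15 minutes.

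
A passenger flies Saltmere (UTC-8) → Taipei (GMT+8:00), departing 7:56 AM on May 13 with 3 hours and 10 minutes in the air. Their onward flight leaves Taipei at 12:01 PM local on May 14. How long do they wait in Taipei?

8 hours 55 minutes

Convert departure to UTC: 7:56 AM + 8:00 = 3:56 PM UTC on May 13.
Add 3 hours and 10 minutes flight time → 7:06 PM UTC.
Taipei is UTC+8:00, so local arrival = 7:06 PM + 8:00 = 3:06 AM on May 14.
Layover = 12:01 PM − 3:06 AM = 8 hours 55 minutes.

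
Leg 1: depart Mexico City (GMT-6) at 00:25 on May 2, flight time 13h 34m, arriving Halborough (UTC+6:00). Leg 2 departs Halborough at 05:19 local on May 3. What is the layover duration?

3 hours 20 minutes

Convert departure to UTC: 00:25 + 6:00 = 06:25 UTC on May 2.
Add 13 hours and 34 minutes flight time → 19:59 UTC.
Halborough is UTC+6:00, so local arrival = 19:59 + 6:00 = 01:59 on May 3.
Layover = 05:19 − 01:59 = 3 hours 20 minutes.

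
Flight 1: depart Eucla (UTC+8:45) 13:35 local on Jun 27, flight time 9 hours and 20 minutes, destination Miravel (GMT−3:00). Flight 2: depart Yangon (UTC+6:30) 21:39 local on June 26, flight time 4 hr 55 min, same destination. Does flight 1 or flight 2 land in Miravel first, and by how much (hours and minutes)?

the second, by 18 hours 6 minutes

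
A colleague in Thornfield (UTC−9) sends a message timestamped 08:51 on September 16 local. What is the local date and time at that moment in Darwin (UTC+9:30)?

03:21 on September 17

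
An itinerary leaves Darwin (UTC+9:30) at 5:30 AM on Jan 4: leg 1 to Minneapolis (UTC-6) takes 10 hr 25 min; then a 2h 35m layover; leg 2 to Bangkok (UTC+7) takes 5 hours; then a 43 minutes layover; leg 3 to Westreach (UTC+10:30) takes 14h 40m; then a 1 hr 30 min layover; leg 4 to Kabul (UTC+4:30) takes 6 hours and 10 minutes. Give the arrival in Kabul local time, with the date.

5:33 PM on January 5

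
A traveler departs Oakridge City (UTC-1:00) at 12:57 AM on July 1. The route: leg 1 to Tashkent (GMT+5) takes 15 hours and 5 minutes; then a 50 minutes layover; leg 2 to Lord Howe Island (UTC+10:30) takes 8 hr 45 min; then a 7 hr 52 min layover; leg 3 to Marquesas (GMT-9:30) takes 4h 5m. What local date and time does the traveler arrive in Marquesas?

Convert departure to UTC: 12:57 AM + 1:00 = 1:57 AM UTC on Jul 1.
Add 15 hours and 5 minutes leg 1 → 5:02 PM UTC.
Add 50 minutes layover in Tashkent → 5:52 PM UTC.
Add 8 hours 45 minutes leg 2 → 2:37 AM UTC (Jul 2).
Add 7 hours 52 minutes layover in Lord Howe Island → 10:29 AM UTC.
Add 4 hours 5 minutes leg 3 → 2:34 PM UTC.
Marquesas is UTC−9:30, so local arrival = 2:34 PM − 9:30 = 5:04 AM on Jul 2.

5:04 AM on July 2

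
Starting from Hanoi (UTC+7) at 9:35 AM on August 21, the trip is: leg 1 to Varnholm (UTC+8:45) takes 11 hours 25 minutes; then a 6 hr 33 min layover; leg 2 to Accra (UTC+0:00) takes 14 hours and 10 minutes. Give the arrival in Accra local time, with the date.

10:43 AM on August 22

Convert departure to UTC: 9:35 AM − 7:00 = 2:35 AM UTC on Aug 21.
Add 11 hours 25 minutes leg 1 → 2:00 PM UTC.
Add 6 hours and 33 minutes layover in Varnholm → 8:33 PM UTC.
Add 14 hours 10 minutes leg 2 → 10:43 AM UTC (Aug 22).
Accra is UTC+0, so local arrival is the same: 10:43 AM on Aug 22.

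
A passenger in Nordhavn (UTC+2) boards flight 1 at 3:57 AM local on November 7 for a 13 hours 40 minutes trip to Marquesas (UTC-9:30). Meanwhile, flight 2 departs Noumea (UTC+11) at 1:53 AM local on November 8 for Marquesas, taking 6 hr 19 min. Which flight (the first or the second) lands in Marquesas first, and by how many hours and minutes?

the first, by 5 hours 35 minutes

Flight 1 in UTC: 3:57 AM − 2:00 = 1:57 AM on Nov 7.
+13 hours 40 minutes → arrive 3:37 PM UTC on Nov 7.
Flight 2 in UTC: 1:53 AM − 11:00 = 2:53 PM on Nov 7.
+6 hours 19 minutes → arrive 9:12 PM UTC on Nov 7.
Flight 1 lands earlier by 5 hours 35 minutes.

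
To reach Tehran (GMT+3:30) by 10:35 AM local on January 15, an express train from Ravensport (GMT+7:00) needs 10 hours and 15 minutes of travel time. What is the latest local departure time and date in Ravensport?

3:50 AM on January 15

Target arrival in UTC: 10:35 AM − 3:30 = 7:05 AM on Jan 15.
Subtract 10 hours 15 minutes → departure 8:50 PM UTC on Jan 14.
Ravensport is UTC+7:00: 8:50 PM + 7:00 = 3:50 AM on Jan 15.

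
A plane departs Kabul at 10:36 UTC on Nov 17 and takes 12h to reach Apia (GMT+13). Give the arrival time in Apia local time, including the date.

11:36 on November 18

Departure is given in UTC: 10:36 on Nov 17.
Add 12 hours → 22:36 UTC.
Apia is UTC+13:00: 22:36 + 13:00 = 11:36 on Nov 18.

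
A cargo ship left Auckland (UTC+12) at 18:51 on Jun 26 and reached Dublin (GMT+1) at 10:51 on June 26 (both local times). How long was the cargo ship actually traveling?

3 hours

Departure in UTC: 18:51 − 12:00 = 06:51 on Jun 26.
Arrival in UTC: 10:51 − 1:00 = 09:51 on Jun 26.
Elapsed = 09:51 − 06:51 = 3 hours.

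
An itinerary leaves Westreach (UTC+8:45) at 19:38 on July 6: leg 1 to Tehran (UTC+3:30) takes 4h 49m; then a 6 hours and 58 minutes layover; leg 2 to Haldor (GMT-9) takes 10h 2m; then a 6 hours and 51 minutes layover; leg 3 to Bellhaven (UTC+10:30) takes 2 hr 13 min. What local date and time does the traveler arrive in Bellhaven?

04:16 on Jul 8

Convert departure to UTC: 19:38 − 8:45 = 10:53 UTC on Jul 6.
Add 4 hours 49 minutes leg 1 → 15:42 UTC.
Add 6 hours and 58 minutes layover in Tehran → 22:40 UTC.
Add 10 hours 2 minutes leg 2 → 08:42 UTC (Jul 7).
Add 6 hours 51 minutes layover in Haldor → 15:33 UTC.
Add 2 hours and 13 minutes leg 3 → 17:46 UTC.
Bellhaven is UTC+10:30, so local arrival = 17:46 + 10:30 = 04:16 on Jul 8.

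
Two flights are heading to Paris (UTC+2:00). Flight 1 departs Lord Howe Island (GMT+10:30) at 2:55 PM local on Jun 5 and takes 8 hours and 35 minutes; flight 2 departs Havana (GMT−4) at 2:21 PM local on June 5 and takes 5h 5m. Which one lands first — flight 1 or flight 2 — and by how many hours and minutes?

the first, by 10 hours 26 minutes

Flight 1 in UTC: 2:55 PM − 10:30 = 4:25 AM on Jun 5.
+8 hours 35 minutes → arrive 1:00 PM UTC on Jun 5.
Flight 2 in UTC: 2:21 PM + 4:00 = 6:21 PM on Jun 5.
+5 hours and 5 minutes → arrive 11:26 PM UTC on Jun 5.
Flight 1 lands earlier by 10 hours 26 minutes.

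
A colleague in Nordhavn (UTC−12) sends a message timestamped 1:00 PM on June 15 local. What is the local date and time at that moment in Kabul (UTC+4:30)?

Kabul is 16:30 ahead of Nordhavn.
Shift by the zone difference: 1:00 PM + 16:30 = 5:30 AM on Jun 16 in Kabul.

5:30 AM on June 16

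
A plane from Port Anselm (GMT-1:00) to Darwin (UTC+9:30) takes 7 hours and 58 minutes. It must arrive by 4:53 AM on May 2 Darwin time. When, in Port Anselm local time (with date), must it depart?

10:25 AM on May 1

Target arrival in UTC: 4:53 AM − 9:30 = 7:23 PM on May 1.
Subtract 7 hours and 58 minutes → departure 11:25 AM UTC on May 1.
Port Anselm is UTC−1:00: 11:25 AM − 1:00 = 10:25 AM on May 1.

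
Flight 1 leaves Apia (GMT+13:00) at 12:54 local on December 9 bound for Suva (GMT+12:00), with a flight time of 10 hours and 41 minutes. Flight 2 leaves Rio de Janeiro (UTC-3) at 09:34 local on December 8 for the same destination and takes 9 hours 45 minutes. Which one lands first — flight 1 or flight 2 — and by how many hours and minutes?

the second, by 12 hours 16 minutes

Flight 1 in UTC: 12:54 − 13:00 = 23:54 on Dec 8.
+10 hours and 41 minutes → arrive 10:35 UTC on Dec 9.
Flight 2 in UTC: 09:34 + 3:00 = 12:34 on Dec 8.
+9 hours 45 minutes → arrive 22:19 UTC on Dec 8.
Flight 2 lands earlier by 12 hours 16 minutes.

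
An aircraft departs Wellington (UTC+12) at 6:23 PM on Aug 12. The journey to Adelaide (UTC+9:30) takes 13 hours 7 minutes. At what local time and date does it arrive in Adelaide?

5:00 AM on August 13

Convert departure to UTC: 6:23 PM − 12:00 = 6:23 AM UTC on Aug 12.
Add 13 hours 7 minutes travel time → 7:30 PM UTC.
Adelaide is UTC+9:30, so local arrival = 7:30 PM + 9:30 = 5:00 AM on Aug 13.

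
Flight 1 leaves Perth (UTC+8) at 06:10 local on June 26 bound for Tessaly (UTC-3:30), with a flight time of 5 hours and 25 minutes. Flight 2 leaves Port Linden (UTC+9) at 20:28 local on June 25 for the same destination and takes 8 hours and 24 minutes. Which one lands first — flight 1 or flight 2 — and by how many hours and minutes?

Flight 1 in UTC: 06:10 − 8:00 = 22:10 on Jun 25.
+5 hours and 25 minutes → arrive 03:35 UTC on Jun 26.
Flight 2 in UTC: 20:28 − 9:00 = 11:28 on Jun 25.
+8 hours 24 minutes → arrive 19:52 UTC on Jun 25.
Flight 2 lands earlier by 7 hours 43 minutes.

the second, by 7 hours 43 minutes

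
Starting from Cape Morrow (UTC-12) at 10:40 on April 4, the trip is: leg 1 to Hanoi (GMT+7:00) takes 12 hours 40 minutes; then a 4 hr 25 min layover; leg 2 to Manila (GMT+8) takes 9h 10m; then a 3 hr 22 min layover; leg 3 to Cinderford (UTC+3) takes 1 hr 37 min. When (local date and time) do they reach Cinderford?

Convert departure to UTC: 10:40 + 12:00 = 22:40 UTC on Apr 4.
Add 12 hours 40 minutes leg 1 → 11:20 UTC (Apr 5).
Add 4 hours and 25 minutes layover in Hanoi → 15:45 UTC.
Add 9 hours and 10 minutes leg 2 → 00:55 UTC (Apr 6).
Add 3 hours 22 minutes layover in Manila → 04:17 UTC.
Add 1 hour and 37 minutes leg 3 → 05:54 UTC.
Cinderford is UTC+3:00, so local arrival = 05:54 + 3:00 = 08:54 on Apr 6.

08:54 on Apr 6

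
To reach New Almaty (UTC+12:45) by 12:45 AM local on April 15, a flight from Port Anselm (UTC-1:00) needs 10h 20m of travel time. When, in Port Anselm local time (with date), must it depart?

Target arrival in UTC: 12:45 AM − 12:45 = 12:00 PM on Apr 14.
Subtract 10 hours and 20 minutes → departure 1:40 AM UTC on Apr 14.
Port Anselm is UTC−1:00: 1:40 AM − 1:00 = 12:40 AM on Apr 14.

12:40 AM on Apr 14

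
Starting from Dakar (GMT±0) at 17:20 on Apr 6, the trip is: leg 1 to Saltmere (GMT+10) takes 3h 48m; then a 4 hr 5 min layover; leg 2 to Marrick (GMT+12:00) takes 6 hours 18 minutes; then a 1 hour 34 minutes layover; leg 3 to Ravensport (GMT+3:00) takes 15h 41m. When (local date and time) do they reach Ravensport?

Dakar is at UTC+0, so departure is already 17:20 UTC on Apr 6.
Add 3 hours 48 minutes leg 1 → 21:08 UTC.
Add 4 hours 5 minutes layover in Saltmere → 01:13 UTC (Apr 7).
Add 6 hours and 18 minutes leg 2 → 07:31 UTC.
Add 1 hour and 34 minutes layover in Marrick → 09:05 UTC.
Add 15 hours and 41 minutes leg 3 → 00:46 UTC (Apr 8).
Ravensport is UTC+3:00, so local arrival = 00:46 + 3:00 = 03:46 on Apr 8.

03:46 on April 8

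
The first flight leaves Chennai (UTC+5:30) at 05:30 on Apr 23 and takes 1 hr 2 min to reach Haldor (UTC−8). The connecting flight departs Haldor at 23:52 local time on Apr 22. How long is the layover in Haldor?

6 hours 50 minutes

Convert departure to UTC: 05:30 − 5:30 = 00:00 UTC on Apr 23.
Add 1 hour and 2 minutes flight time → 01:02 UTC.
Haldor is UTC−8:00, so local arrival = 01:02 − 8:00 = 17:02 on Apr 22.
Layover = 23:52 − 17:02 = 6 hours 50 minutes.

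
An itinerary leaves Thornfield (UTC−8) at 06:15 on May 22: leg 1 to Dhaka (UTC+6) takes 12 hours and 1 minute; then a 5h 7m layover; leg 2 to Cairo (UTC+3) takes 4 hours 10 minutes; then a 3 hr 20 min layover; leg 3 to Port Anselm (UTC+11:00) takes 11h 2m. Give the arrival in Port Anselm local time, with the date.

Convert departure to UTC: 06:15 + 8:00 = 14:15 UTC on May 22.
Add 12 hours 1 minute leg 1 → 02:16 UTC (May 23).
Add 5 hours 7 minutes layover in Dhaka → 07:23 UTC.
Add 4 hours and 10 minutes leg 2 → 11:33 UTC.
Add 3 hours and 20 minutes layover in Cairo → 14:53 UTC.
Add 11 hours 2 minutes leg 3 → 01:55 UTC (May 24).
Port Anselm is UTC+11:00, so local arrival = 01:55 + 11:00 = 12:55 on May 24.

12:55 on May 24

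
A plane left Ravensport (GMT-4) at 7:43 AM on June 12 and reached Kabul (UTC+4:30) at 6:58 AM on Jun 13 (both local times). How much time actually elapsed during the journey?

Departure in UTC: 7:43 AM + 4:00 = 11:43 AM on Jun 12.
Arrival in UTC: 6:58 AM − 4:30 = 2:28 AM on Jun 13.
Elapsed = 2:28 AM − 11:43 AM (+1 day) = 14 hours 45 minutes.

14 hours 45 minutes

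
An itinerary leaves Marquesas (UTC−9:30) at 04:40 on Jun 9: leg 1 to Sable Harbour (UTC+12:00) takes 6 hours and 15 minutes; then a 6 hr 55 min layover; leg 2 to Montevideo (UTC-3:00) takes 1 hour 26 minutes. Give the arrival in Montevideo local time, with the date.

01:46 on June 10

Convert departure to UTC: 04:40 + 9:30 = 14:10 UTC on Jun 9.
Add 6 hours and 15 minutes leg 1 → 20:25 UTC.
Add 6 hours and 55 minutes layover in Sable Harbour → 03:20 UTC (Jun 10).
Add 1 hour 26 minutes leg 2 → 04:46 UTC.
Montevideo is UTC−3:00, so local arrival = 04:46 − 3:00 = 01:46 on Jun 10.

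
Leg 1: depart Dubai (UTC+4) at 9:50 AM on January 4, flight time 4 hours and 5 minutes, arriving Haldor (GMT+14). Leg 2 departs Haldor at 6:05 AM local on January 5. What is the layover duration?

Convert departure to UTC: 9:50 AM − 4:00 = 5:50 AM UTC on Jan 4.
Add 4 hours and 5 minutes flight time → 9:55 AM UTC.
Haldor is UTC+14:00, so local arrival = 9:55 AM + 14:00 = 11:55 PM on Jan 4.
Layover = 6:05 AM − 11:55 PM (+1 day) = 6 hours 10 minutes.

6 hours 10 minutes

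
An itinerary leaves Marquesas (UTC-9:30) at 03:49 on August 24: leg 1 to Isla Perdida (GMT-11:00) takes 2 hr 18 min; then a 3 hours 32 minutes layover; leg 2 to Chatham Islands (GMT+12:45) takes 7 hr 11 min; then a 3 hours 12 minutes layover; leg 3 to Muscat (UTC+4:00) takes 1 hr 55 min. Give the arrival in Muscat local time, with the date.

11:27 on Aug 25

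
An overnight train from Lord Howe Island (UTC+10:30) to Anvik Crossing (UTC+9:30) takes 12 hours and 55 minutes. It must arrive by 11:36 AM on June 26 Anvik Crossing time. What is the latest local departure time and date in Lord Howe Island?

11:41 PM on Jun 25

Target arrival in UTC: 11:36 AM − 9:30 = 2:06 AM on Jun 26.
Subtract 12 hours and 55 minutes → departure 1:11 PM UTC on Jun 25.
Lord Howe Island is UTC+10:30: 1:11 PM + 10:30 = 11:41 PM on Jun 25.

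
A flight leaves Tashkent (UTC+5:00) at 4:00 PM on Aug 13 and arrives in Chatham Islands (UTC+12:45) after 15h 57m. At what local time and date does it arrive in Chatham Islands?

3:42 PM on August 14

Chatham Islands is 7:45 ahead of Tashkent.
After 15 hours and 57 minutes it is 7:57 AM (Aug 14) in Tashkent.
Shift by the zone difference: 7:57 AM + 7:45 = 3:42 PM on Aug 14 in Chatham Islands.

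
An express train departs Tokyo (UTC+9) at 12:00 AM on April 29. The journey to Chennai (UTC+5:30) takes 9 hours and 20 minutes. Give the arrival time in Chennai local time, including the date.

Convert departure to UTC: 12:00 AM − 9:00 = 3:00 PM UTC on Apr 28.
Add 9 hours and 20 minutes travel time → 12:20 AM UTC (Apr 29).
Chennai is UTC+5:30, so local arrival = 12:20 AM + 5:30 = 5:50 AM on Apr 29.

5:50 AM on April 29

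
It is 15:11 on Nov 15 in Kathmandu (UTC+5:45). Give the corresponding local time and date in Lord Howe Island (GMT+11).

Lord Howe Island is 5:15 ahead of Kathmandu.
Shift by the zone difference: 15:11 + 5:15 = 20:26 on Nov 15 in Lord Howe Island.

20:26 on November 15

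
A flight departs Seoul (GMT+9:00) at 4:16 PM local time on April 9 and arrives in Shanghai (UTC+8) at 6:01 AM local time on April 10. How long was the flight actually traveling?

14 hours 45 minutes

Departure in UTC: 4:16 PM − 9:00 = 7:16 AM on Apr 9.
Arrival in UTC: 6:01 AM − 8:00 = 10:01 PM on Apr 9.
Elapsed = 10:01 PM − 7:16 AM = 14 hours 45 minutes.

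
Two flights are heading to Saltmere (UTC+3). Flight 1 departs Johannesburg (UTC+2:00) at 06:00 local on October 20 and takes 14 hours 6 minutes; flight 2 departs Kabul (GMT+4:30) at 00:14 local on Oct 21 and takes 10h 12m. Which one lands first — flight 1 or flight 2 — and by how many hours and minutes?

Flight 1 in UTC: 06:00 − 2:00 = 04:00 on Oct 20.
+14 hours 6 minutes → arrive 18:06 UTC on Oct 20.
Flight 2 in UTC: 00:14 − 4:30 = 19:44 on Oct 20.
+10 hours 12 minutes → arrive 05:56 UTC on Oct 21.
Flight 1 lands earlier by 11 hours 50 minutes.

the first, by 11 hours 50 minutes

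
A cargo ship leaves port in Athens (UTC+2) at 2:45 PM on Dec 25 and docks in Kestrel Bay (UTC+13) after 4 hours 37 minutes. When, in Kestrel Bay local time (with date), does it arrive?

6:22 AM on December 26

Convert departure to UTC: 2:45 PM − 2:00 = 12:45 PM UTC on Dec 25.
Add 4 hours and 37 minutes travel time → 5:22 PM UTC.
Kestrel Bay is UTC+13:00, so local arrival = 5:22 PM + 13:00 = 6:22 AM on Dec 26.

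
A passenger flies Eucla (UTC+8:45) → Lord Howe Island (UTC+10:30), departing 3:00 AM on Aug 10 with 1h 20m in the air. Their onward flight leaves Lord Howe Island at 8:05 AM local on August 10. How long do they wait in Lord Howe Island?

Convert departure to UTC: 3:00 AM − 8:45 = 6:15 PM UTC on Aug 9.
Add 1 hour and 20 minutes flight time → 7:35 PM UTC.
Lord Howe Island is UTC+10:30, so local arrival = 7:35 PM + 10:30 = 6:05 AM on Aug 10.
Layover = 8:05 AM − 6:05 AM = 2 hours.

2 hours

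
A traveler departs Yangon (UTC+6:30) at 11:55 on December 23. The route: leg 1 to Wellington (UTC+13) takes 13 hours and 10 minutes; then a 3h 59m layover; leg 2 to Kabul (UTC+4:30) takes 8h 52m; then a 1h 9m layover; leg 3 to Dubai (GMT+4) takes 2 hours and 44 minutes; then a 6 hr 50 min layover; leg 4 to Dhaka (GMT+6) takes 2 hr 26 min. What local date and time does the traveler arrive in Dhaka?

02:35 on Dec 25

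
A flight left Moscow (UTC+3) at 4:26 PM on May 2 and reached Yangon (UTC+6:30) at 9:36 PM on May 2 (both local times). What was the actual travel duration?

Departure in UTC: 4:26 PM − 3:00 = 1:26 PM on May 2.
Arrival in UTC: 9:36 PM − 6:30 = 3:06 PM on May 2.
Elapsed = 3:06 PM − 1:26 PM = 1 hour 40 minutes.

1 hour 40 minutes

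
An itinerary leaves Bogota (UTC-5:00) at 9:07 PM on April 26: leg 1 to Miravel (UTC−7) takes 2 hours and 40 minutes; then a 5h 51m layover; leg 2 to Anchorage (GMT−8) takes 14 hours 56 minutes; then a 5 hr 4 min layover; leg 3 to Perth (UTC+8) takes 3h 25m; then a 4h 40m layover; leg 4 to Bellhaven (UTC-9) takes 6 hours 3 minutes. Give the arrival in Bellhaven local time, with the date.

11:46 AM on Apr 28

Convert departure to UTC: 9:07 PM + 5:00 = 2:07 AM UTC on Apr 27.
Add 2 hours and 40 minutes leg 1 → 4:47 AM UTC.
Add 5 hours 51 minutes layover in Miravel → 10:38 AM UTC.
Add 14 hours 56 minutes leg 2 → 1:34 AM UTC (Apr 28).
Add 5 hours and 4 minutes layover in Anchorage → 6:38 AM UTC.
Add 3 hours 25 minutes leg 3 → 10:03 AM UTC.
Add 4 hours 40 minutes layover in Perth → 2:43 PM UTC.
Add 6 hours 3 minutes leg 4 → 8:46 PM UTC.
Bellhaven is UTC−9:00, so local arrival = 8:46 PM − 9:00 = 11:46 AM on Apr 28.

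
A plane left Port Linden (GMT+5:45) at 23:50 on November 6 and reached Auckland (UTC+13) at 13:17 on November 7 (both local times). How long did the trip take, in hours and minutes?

6 hours 12 minutes

Departure in UTC: 23:50 − 5:45 = 18:05 on Nov 6.
Arrival in UTC: 13:17 − 13:00 = 00:17 on Nov 7.
Elapsed = 00:17 − 18:05 (+1 day) = 6 hours 12 minutes.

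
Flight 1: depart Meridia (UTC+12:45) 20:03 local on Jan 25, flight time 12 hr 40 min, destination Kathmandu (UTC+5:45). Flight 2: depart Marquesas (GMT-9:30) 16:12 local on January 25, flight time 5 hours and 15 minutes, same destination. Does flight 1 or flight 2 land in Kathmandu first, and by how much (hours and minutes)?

the first, by 10 hours 59 minutes

Flight 1 in UTC: 20:03 − 12:45 = 07:18 on Jan 25.
+12 hours 40 minutes → arrive 19:58 UTC on Jan 25.
Flight 2 in UTC: 16:12 + 9:30 = 01:42 on Jan 26.
+5 hours 15 minutes → arrive 06:57 UTC on Jan 26.
Flight 1 lands earlier by 10 hours 59 minutes.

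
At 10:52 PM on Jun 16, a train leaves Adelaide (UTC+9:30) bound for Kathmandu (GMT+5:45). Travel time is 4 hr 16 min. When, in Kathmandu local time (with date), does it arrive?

Convert departure to UTC: 10:52 PM − 9:30 = 1:22 PM UTC on Jun 16.
Add 4 hours 16 minutes travel time → 5:38 PM UTC.
Kathmandu is UTC+5:45, so local arrival = 5:38 PM + 5:45 = 11:23 PM on Jun 16.

11:23 PM on June 16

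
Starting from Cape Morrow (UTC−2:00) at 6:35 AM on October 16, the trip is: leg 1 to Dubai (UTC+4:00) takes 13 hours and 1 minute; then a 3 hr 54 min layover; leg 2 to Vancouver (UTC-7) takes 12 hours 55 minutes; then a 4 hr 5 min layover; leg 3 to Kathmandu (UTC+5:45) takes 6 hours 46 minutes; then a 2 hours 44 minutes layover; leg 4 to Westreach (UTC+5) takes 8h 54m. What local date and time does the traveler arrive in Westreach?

Convert departure to UTC: 6:35 AM + 2:00 = 8:35 AM UTC on Oct 16.
Add 13 hours and 1 minute leg 1 → 9:36 PM UTC.
Add 3 hours 54 minutes layover in Dubai → 1:30 AM UTC (Oct 17).
Add 12 hours and 55 minutes leg 2 → 2:25 PM UTC.
Add 4 hours and 5 minutes layover in Vancouver → 6:30 PM UTC.
Add 6 hours 46 minutes leg 3 → 1:16 AM UTC (Oct 18).
Add 2 hours 44 minutes layover in Kathmandu → 4:00 AM UTC.
Add 8 hours 54 minutes leg 4 → 12:54 PM UTC.
Westreach is UTC+5:00, so local arrival = 12:54 PM + 5:00 = 5:54 PM on Oct 18.

5:54 PM on October 18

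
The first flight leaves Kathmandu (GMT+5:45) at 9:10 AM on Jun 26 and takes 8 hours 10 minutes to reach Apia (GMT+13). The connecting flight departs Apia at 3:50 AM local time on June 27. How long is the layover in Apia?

Convert departure to UTC: 9:10 AM − 5:45 = 3:25 AM UTC on Jun 26.
Add 8 hours and 10 minutes flight time → 11:35 AM UTC.
Apia is UTC+13:00, so local arrival = 11:35 AM + 13:00 = 12:35 AM on Jun 27.
Layover = 3:50 AM − 12:35 AM = 3 hours 15 minutes.

3 hours 15 minutes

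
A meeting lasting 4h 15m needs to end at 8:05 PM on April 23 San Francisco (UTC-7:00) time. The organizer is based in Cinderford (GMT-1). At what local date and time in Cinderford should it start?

Target end time in UTC: 8:05 PM + 7:00 = 3:05 AM on Apr 24.
Subtract 4 hours and 15 minutes → start 10:50 PM UTC on Apr 23.
Cinderford is UTC−1:00: 10:50 PM − 1:00 = 9:50 PM on Apr 23.

9:50 PM on April 23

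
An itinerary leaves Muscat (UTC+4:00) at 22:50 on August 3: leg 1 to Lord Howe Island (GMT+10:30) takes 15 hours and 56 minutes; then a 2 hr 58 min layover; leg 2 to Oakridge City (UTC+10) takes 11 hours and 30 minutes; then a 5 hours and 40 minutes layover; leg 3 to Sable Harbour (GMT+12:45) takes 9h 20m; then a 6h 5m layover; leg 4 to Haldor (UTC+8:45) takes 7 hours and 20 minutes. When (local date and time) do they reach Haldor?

Convert departure to UTC: 22:50 − 4:00 = 18:50 UTC on Aug 3.
Add 15 hours 56 minutes leg 1 → 10:46 UTC (Aug 4).
Add 2 hours 58 minutes layover in Lord Howe Island → 13:44 UTC.
Add 11 hours and 30 minutes leg 2 → 01:14 UTC (Aug 5).
Add 5 hours 40 minutes layover in Oakridge City → 06:54 UTC.
Add 9 hours 20 minutes leg 3 → 16:14 UTC.
Add 6 hours and 5 minutes layover in Sable Harbour → 22:19 UTC.
Add 7 hours and 20 minutes leg 4 → 05:39 UTC (Aug 6).
Haldor is UTC+8:45, so local arrival = 05:39 + 8:45 = 14:24 on Aug 6.

14:24 on August 6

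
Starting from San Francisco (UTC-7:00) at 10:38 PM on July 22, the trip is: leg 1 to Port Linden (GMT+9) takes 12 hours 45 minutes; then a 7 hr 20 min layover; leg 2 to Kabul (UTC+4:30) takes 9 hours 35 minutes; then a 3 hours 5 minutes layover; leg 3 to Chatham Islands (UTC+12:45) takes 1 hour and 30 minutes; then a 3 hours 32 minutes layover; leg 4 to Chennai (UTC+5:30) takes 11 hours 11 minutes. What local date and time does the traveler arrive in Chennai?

12:06 PM on Jul 25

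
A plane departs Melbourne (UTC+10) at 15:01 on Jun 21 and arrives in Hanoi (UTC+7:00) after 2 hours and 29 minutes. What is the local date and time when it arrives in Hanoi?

14:30 on June 21

Hanoi is 3:00 behind Melbourne.
After 2 hours and 29 minutes it is 17:30 in Melbourne.
Shift by the zone difference: 17:30 − 3:00 = 14:30 on Jun 21 in Hanoi.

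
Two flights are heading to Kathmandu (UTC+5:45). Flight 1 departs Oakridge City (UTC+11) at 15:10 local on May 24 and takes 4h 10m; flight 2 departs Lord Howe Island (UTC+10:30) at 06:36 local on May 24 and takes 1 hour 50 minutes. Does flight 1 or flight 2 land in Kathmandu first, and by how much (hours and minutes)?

the second, by 10 hours 24 minutes

Flight 1 in UTC: 15:10 − 11:00 = 04:10 on May 24.
+4 hours and 10 minutes → arrive 08:20 UTC on May 24.
Flight 2 in UTC: 06:36 − 10:30 = 20:06 on May 23.
+1 hour 50 minutes → arrive 21:56 UTC on May 23.
Flight 2 lands earlier by 10 hours 24 minutes.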